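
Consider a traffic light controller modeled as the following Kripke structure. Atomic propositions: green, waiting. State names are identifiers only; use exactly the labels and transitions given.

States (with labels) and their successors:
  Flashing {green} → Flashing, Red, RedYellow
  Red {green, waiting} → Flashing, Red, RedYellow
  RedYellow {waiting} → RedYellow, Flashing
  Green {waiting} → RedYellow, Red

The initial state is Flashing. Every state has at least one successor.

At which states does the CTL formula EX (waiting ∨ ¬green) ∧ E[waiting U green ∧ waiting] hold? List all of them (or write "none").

States satisfying waiting ∨ ¬green: {Red, RedYellow, Green}.
States satisfying EX (waiting ∨ ¬green): {Flashing, Red, RedYellow, Green}.
States satisfying waiting: {Red, RedYellow, Green}.
States satisfying green ∧ waiting: {Red}.
States satisfying E[waiting U green ∧ waiting]: {Red, Green}.
States satisfying EX (waiting ∨ ¬green) ∧ E[waiting U green ∧ waiting]: {Red, Green}.

{Red, Green}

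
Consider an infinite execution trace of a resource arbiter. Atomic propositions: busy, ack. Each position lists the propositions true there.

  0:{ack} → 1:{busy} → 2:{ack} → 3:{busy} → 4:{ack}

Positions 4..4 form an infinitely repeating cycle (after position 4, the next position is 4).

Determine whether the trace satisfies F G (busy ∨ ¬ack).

G (busy ∨ ¬ack) is false at every position 0..4, so it never becomes true and F G (busy ∨ ¬ack) fails.

Does not hold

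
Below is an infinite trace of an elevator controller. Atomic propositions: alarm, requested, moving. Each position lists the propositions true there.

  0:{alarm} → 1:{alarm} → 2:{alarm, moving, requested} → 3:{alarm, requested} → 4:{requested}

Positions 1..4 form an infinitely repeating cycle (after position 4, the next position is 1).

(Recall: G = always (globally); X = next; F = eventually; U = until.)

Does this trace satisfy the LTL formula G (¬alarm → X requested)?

¬alarm → X requested must hold at every position from 0 onward. It fails at position 4, so G (¬alarm → X requested) is false.
Positions where ¬alarm holds: 4.
Check X requested at each: 4→fails.

Violated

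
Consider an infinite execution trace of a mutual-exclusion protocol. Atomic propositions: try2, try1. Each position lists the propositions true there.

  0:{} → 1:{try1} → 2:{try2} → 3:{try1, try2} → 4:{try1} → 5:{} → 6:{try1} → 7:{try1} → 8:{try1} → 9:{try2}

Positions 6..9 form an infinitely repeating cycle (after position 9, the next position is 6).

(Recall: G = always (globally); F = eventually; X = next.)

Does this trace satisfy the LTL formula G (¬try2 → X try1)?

Does not hold

¬try2 → X try1 must hold at every position from 0 onward. It fails at position 1, so G (¬try2 → X try1) is false.
Positions where ¬try2 holds: 0, 1, 4, 5, 6, 7, 8.
Check X try1 at each: 0→ok, 1→fails, 4→fails, 5→ok, 6→ok, 7→ok, 8→fails.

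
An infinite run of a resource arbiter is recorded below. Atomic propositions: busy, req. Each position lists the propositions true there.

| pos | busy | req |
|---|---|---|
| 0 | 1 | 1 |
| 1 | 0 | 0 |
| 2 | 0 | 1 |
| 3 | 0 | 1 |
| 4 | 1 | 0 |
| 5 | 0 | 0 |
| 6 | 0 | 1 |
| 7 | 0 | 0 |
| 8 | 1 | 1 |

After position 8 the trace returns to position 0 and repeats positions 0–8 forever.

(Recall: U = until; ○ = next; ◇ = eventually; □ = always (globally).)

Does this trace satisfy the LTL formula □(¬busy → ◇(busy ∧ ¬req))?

¬busy → ◇(busy ∧ ¬req) holds at every position 0..8, and those are all positions ever visited, so □(¬busy → ◇(busy ∧ ¬req)) holds.
Positions where ¬busy holds: 1, 2, 3, 5, 6, 7.
Check ◇(busy ∧ ¬req) at each: 1→ok, 2→ok, 3→ok, 5→ok, 6→ok, 7→ok.

Satisfied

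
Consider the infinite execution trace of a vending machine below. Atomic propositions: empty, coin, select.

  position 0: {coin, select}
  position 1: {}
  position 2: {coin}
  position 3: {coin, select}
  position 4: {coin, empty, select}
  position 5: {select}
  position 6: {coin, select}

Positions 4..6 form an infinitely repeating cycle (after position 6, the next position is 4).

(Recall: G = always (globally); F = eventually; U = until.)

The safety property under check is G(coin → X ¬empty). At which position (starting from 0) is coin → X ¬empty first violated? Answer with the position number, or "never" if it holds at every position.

Check coin → X ¬empty at each position in order: 0 ✓, 1 ✓, 2 ✓.
At position 3 the labels are {coin, select} and the next position 4 has {coin, empty, select}, so coin → X ¬empty is false there. This is the first violation.

3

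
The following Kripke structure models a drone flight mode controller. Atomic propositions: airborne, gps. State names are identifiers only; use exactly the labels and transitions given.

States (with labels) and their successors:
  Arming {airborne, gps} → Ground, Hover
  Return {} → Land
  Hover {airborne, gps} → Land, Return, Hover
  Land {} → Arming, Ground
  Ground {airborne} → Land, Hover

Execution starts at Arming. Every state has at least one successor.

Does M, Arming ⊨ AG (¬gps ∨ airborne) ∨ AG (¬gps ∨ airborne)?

States satisfying ¬gps ∨ airborne: {Arming, Return, Hover, Land, Ground}.
States satisfying AG (¬gps ∨ airborne): {Arming, Return, Hover, Land, Ground}.
States satisfying AG (¬gps ∨ airborne) ∨ AG (¬gps ∨ airborne): {Arming, Return, Hover, Land, Ground}.
Arming ∈ Sat(AG (¬gps ∨ airborne) ∨ AG (¬gps ∨ airborne)).

Yes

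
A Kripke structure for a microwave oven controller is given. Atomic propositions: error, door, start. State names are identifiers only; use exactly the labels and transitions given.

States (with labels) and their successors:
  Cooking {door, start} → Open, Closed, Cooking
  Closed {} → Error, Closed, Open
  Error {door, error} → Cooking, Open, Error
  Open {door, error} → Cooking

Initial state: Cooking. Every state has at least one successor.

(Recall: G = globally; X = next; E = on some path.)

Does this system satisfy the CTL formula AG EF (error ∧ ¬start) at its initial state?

States satisfying EF (error ∧ ¬start): {Cooking, Closed, Error, Open}.
States satisfying AG EF (error ∧ ¬start): {Cooking, Closed, Error, Open}.
Every state reachable from Cooking satisfies EF (error ∧ ¬start).
Cooking ∈ Sat(AG EF (error ∧ ¬start)).

Satisfied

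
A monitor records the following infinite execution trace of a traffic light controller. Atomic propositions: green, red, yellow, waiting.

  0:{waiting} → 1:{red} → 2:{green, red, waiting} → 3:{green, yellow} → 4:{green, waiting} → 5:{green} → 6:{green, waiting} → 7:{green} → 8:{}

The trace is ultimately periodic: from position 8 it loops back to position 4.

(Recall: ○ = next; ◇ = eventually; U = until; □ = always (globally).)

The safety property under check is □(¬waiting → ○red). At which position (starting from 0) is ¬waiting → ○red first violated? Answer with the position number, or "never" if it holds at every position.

Check ¬waiting → ○red at each position in order: 0 ✓, 1 ✓, 2 ✓.
At position 3 the labels are {green, yellow} and the next position 4 has {green, waiting}, so ¬waiting → ○red is false there. This is the first violation.

3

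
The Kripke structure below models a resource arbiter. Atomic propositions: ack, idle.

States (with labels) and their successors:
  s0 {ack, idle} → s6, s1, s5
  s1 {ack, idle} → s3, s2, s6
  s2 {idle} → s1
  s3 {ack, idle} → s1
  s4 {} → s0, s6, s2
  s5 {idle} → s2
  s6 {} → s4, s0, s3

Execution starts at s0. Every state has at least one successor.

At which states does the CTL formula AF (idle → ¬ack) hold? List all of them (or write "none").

{s2, s4, s5, s6}

States satisfying idle → ¬ack: {s2, s4, s5, s6}.
States satisfying AF (idle → ¬ack): {s2, s4, s5, s6}.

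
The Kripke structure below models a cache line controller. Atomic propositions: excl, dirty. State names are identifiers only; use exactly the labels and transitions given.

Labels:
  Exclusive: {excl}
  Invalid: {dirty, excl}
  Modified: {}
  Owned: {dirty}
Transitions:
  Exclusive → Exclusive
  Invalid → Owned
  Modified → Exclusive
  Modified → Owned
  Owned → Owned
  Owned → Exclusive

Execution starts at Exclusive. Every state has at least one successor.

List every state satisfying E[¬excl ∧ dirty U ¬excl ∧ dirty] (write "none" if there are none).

{Owned}

States satisfying ¬excl ∧ dirty: {Owned}.
States satisfying E[¬excl ∧ dirty U ¬excl ∧ dirty]: {Owned}.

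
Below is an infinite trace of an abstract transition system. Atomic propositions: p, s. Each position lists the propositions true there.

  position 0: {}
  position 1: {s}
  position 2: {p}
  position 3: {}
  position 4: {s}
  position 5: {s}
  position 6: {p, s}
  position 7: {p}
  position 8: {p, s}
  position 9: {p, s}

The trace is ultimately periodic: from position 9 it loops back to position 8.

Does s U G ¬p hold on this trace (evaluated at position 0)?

Violated

Walking from position 0: at position 0, G ¬p has not yet held and s fails, so s U G ¬p is false.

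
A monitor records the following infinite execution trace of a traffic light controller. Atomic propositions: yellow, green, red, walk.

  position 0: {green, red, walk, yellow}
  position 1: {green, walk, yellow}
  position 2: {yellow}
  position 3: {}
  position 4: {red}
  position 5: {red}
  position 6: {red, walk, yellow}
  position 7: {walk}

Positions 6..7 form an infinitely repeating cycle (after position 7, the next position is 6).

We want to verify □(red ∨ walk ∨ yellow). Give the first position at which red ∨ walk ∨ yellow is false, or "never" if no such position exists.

3

Check red ∨ walk ∨ yellow at each position in order: 0 ✓, 1 ✓, 2 ✓.
At position 3 the labels are {}, so red ∨ walk ∨ yellow is false there. This is the first violation.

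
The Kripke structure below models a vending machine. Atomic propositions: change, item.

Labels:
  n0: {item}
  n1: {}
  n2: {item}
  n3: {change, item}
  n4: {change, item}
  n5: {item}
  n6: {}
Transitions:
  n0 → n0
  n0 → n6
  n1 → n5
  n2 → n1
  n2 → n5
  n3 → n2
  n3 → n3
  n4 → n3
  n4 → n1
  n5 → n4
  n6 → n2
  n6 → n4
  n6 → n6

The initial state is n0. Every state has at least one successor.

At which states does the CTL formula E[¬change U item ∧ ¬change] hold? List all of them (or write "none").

States satisfying ¬change: {n0, n1, n2, n5, n6}.
States satisfying item ∧ ¬change: {n0, n2, n5}.
States satisfying E[¬change U item ∧ ¬change]: {n0, n1, n2, n5, n6}.

{n0, n1, n2, n5, n6}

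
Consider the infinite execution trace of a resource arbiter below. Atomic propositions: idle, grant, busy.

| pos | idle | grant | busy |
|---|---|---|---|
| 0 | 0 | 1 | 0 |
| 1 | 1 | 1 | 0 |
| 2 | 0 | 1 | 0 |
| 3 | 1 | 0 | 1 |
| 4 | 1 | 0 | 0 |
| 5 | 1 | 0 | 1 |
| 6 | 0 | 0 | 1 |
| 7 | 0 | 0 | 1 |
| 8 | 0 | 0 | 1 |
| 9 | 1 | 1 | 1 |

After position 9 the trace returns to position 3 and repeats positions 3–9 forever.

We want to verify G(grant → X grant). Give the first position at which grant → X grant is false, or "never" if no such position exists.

Check grant → X grant at each position in order: 0 ✓, 1 ✓.
At position 2 the labels are {grant} and the next position 3 has {busy, idle}, so grant → X grant is false there. This is the first violation.

2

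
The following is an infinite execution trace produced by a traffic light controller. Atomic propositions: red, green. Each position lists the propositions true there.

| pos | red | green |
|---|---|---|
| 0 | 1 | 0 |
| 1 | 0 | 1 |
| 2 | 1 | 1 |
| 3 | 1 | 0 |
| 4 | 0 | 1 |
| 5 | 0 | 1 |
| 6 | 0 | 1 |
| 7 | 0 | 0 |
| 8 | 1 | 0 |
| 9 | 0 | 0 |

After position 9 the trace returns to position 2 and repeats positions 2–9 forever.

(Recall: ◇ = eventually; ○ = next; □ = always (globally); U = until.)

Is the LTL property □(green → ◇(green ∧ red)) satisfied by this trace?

Yes

green → ◇(green ∧ red) holds at every position 0..9, and those are all positions ever visited, so □(green → ◇(green ∧ red)) holds.
Positions where green holds: 1, 2, 4, 5, 6.
Check ◇(green ∧ red) at each: 1→ok, 2→ok, 4→ok, 5→ok, 6→ok.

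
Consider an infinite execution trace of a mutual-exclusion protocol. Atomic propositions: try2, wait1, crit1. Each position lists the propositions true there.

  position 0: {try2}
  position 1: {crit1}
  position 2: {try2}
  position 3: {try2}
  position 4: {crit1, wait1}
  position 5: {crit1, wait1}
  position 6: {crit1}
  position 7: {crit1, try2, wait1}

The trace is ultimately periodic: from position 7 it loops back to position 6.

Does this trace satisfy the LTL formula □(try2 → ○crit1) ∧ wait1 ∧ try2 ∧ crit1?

try2 → ○crit1 must hold at every position from 0 onward. It fails at position 2, so □(try2 → ○crit1) is false.
Positions where try2 holds: 0, 2, 3, 7.
Check ○crit1 at each: 0→ok, 2→fails, 3→ok, 7→ok.
At position 0: □(try2 → ○crit1) is false; wait1 ∧ try2 ∧ crit1 is false; so □(try2 → ○crit1) ∧ wait1 ∧ try2 ∧ crit1 is false.

Does not hold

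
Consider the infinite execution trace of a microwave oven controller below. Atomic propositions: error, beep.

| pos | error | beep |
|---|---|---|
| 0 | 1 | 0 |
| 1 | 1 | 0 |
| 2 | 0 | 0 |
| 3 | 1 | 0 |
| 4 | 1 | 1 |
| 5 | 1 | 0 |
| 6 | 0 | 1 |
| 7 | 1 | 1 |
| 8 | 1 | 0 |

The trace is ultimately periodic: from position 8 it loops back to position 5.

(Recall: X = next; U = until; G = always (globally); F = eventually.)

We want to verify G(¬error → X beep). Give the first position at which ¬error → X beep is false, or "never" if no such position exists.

2

Check ¬error → X beep at each position in order: 0 ✓, 1 ✓.
At position 2 the labels are {} and the next position 3 has {error}, so ¬error → X beep is false there. This is the first violation.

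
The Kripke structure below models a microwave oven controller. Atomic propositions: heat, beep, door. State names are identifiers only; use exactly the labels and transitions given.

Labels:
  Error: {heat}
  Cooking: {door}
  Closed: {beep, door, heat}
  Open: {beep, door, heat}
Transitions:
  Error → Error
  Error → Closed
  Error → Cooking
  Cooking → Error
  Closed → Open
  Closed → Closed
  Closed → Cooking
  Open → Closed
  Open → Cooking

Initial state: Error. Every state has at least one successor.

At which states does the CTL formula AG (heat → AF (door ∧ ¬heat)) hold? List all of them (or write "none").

none

States satisfying heat → AF (door ∧ ¬heat): {Cooking}.
States satisfying AG (heat → AF (door ∧ ¬heat)): ∅.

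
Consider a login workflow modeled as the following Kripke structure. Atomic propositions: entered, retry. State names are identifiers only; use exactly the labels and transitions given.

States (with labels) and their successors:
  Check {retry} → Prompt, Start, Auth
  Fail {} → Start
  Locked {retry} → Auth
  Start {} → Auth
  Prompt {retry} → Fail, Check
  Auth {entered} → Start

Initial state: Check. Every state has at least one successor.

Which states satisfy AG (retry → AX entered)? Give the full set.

{Fail, Locked, Start, Auth}

States satisfying retry → AX entered: {Fail, Locked, Start, Auth}.
States satisfying AG (retry → AX entered): {Fail, Locked, Start, Auth}.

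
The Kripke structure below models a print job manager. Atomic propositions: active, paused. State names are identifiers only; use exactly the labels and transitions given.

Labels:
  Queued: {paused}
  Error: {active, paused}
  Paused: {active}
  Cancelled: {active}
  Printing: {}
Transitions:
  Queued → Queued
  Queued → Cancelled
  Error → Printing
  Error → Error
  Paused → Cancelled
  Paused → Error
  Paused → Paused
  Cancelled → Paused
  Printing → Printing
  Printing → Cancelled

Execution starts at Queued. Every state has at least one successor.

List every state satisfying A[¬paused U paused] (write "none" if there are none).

States satisfying ¬paused: {Paused, Cancelled, Printing}.
States satisfying paused: {Queued, Error}.
States satisfying A[¬paused U paused]: {Queued, Error}.

{Queued, Error}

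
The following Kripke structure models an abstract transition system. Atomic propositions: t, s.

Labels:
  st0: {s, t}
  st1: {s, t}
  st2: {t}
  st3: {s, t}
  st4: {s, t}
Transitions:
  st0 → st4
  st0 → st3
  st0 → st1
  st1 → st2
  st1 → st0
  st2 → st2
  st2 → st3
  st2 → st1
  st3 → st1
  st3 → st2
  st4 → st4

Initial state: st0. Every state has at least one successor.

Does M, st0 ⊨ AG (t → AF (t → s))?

No

States satisfying t → AF (t → s): {st0, st1, st3, st4}.
States satisfying AG (t → AF (t → s)): {st4}.
st2 is reachable from st0 and violates t → AF (t → s), so AG fails at st0.
st0 ∉ Sat(AG (t → AF (t → s))).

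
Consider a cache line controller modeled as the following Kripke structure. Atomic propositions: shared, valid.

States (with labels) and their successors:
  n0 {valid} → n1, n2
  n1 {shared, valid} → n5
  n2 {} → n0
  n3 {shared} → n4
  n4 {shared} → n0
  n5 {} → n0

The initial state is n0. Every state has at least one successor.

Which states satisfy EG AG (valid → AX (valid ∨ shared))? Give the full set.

States satisfying AG (valid → AX (valid ∨ shared)): ∅.
States satisfying EG AG (valid → AX (valid ∨ shared)): ∅.

none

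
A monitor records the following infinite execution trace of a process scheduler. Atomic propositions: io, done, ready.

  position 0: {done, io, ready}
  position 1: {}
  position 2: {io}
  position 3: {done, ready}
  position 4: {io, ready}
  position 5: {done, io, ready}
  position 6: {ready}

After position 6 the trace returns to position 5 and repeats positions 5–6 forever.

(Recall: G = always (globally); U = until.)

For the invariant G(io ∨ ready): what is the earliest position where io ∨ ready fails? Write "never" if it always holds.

1

Check io ∨ ready at each position in order: 0 ✓.
At position 1 the labels are {}, so io ∨ ready is false there. This is the first violation.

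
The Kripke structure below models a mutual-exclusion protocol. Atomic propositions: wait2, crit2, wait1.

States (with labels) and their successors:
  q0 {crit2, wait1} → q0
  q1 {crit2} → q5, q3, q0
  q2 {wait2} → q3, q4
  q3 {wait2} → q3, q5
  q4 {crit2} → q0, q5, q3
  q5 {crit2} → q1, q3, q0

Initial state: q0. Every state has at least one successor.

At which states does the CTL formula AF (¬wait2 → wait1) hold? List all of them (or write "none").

{q0, q2, q3}

States satisfying ¬wait2 → wait1: {q0, q2, q3}.
States satisfying AF (¬wait2 → wait1): {q0, q2, q3}.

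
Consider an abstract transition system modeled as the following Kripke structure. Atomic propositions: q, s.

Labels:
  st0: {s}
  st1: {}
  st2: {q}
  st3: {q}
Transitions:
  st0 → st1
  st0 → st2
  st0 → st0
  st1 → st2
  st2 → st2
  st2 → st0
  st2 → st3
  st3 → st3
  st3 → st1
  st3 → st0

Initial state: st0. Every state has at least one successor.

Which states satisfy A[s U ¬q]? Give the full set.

{st0, st1}

States satisfying s: {st0}.
States satisfying ¬q: {st0, st1}.
States satisfying A[s U ¬q]: {st0, st1}.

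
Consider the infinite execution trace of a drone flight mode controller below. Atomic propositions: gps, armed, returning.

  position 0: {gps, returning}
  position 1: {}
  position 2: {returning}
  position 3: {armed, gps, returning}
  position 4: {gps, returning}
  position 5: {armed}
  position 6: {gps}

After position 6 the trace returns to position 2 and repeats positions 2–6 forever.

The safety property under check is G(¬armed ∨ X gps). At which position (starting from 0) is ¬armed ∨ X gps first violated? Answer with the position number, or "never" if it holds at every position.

never

¬armed ∨ X gps holds at every position 0..6, and those are all the positions the trace ever visits, so the invariant G(¬armed ∨ X gps) is never violated.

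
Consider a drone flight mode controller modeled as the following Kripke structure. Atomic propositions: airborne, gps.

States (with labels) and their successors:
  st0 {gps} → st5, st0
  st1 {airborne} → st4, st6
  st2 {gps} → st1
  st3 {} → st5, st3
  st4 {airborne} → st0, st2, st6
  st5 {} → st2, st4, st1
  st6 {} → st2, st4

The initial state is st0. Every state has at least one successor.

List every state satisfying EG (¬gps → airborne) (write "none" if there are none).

States satisfying ¬gps → airborne: {st0, st1, st2, st4}.
States satisfying EG (¬gps → airborne): {st0, st1, st2, st4}.

{st0, st1, st2, st4}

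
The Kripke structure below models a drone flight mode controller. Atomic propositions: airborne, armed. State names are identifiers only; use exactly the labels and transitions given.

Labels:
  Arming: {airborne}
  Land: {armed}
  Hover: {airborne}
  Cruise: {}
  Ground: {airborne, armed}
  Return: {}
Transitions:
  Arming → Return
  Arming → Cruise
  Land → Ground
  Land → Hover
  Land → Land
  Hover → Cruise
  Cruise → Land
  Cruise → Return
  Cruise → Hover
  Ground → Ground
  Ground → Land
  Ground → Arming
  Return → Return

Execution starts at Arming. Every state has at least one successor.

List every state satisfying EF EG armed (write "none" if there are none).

States satisfying EG armed: {Land, Ground}.
States satisfying EF EG armed: {Arming, Land, Hover, Cruise, Ground}.

{Arming, Land, Hover, Cruise, Ground}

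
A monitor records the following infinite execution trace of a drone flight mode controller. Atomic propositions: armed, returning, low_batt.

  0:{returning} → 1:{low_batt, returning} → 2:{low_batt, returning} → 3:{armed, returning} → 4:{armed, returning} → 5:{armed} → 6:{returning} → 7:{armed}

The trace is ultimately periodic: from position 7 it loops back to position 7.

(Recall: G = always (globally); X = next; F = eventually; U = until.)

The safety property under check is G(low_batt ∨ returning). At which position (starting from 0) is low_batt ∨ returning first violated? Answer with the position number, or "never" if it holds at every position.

Check low_batt ∨ returning at each position in order: 0 ✓, 1 ✓, 2 ✓, 3 ✓, 4 ✓.
At position 5 the labels are {armed}, so low_batt ∨ returning is false there. This is the first violation.

5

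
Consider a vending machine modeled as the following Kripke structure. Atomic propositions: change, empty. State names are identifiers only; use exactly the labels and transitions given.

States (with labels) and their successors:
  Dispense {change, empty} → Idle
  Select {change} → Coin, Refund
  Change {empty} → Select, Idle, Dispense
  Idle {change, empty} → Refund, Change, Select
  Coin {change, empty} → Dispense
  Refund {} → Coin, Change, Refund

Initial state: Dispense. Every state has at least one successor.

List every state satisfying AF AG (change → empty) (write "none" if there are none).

none

States satisfying AG (change → empty): ∅.
States satisfying AF AG (change → empty): ∅.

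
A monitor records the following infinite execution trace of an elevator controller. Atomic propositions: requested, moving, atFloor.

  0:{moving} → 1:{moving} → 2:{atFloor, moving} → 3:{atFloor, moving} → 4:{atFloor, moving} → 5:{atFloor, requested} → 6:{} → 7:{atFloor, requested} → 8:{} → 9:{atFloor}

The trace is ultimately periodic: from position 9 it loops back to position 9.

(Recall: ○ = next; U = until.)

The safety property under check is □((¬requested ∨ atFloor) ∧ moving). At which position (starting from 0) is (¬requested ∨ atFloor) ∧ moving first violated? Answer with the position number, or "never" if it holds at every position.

Check (¬requested ∨ atFloor) ∧ moving at each position in order: 0 ✓, 1 ✓, 2 ✓, 3 ✓, 4 ✓.
At position 5 the labels are {atFloor, requested}, so (¬requested ∨ atFloor) ∧ moving is false there. This is the first violation.

5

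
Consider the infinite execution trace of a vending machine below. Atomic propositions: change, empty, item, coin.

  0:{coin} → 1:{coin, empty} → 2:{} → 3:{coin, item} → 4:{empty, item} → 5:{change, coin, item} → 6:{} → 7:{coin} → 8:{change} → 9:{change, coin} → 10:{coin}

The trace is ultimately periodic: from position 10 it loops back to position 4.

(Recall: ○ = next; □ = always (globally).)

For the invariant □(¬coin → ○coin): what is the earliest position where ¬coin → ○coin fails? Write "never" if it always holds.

¬coin → ○coin holds at every position 0..10, and those are all the positions the trace ever visits, so the invariant □(¬coin → ○coin) is never violated.

never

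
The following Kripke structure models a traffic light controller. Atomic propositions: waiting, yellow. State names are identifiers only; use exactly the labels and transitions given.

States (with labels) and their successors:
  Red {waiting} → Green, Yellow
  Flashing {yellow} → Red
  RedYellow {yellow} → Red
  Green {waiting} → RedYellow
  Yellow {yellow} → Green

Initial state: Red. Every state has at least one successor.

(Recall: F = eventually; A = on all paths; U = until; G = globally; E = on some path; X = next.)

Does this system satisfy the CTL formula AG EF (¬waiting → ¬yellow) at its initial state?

States satisfying EF (¬waiting → ¬yellow): {Red, Flashing, RedYellow, Green, Yellow}.
States satisfying AG EF (¬waiting → ¬yellow): {Red, Flashing, RedYellow, Green, Yellow}.
Every state reachable from Red satisfies EF (¬waiting → ¬yellow).
Red ∈ Sat(AG EF (¬waiting → ¬yellow)).

Satisfied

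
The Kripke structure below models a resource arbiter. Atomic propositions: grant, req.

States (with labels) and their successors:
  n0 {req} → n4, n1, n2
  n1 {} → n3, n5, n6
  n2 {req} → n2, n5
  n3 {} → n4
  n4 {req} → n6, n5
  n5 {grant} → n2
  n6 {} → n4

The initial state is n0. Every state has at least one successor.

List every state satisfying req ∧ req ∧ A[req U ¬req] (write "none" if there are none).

{n4}

States satisfying req ∧ req: {n0, n2, n4}.
States satisfying req: {n0, n2, n4}.
States satisfying ¬req: {n1, n3, n5, n6}.
States satisfying A[req U ¬req]: {n1, n3, n4, n5, n6}.
States satisfying req ∧ req ∧ A[req U ¬req]: {n4}.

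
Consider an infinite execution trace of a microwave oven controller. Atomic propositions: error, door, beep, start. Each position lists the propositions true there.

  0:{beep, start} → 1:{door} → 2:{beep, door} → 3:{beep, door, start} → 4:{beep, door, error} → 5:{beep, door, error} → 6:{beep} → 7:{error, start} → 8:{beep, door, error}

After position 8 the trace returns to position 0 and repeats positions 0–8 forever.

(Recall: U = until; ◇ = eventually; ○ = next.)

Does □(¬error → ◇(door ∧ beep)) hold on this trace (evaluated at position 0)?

Yes

¬error → ◇(door ∧ beep) holds at every position 0..8, and those are all positions ever visited, so □(¬error → ◇(door ∧ beep)) holds.
Positions where ¬error holds: 0, 1, 2, 3, 6.
Check ◇(door ∧ beep) at each: 0→ok, 1→ok, 2→ok, 3→ok, 6→ok.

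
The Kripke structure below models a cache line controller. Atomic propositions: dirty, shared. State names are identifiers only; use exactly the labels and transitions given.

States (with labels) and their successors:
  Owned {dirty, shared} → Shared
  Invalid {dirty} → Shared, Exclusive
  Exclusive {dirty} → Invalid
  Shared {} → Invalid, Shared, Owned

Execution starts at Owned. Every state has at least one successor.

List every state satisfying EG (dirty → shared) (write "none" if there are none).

States satisfying dirty → shared: {Owned, Shared}.
States satisfying EG (dirty → shared): {Owned, Shared}.

{Owned, Shared}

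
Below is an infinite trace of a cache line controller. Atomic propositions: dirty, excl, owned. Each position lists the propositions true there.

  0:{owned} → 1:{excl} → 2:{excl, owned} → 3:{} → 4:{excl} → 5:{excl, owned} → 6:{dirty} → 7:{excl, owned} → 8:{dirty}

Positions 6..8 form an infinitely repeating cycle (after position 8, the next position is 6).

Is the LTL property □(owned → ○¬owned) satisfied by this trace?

owned → ○¬owned holds at every position 0..8, and those are all positions ever visited, so □(owned → ○¬owned) holds.
Positions where owned holds: 0, 2, 5, 7.
Check ○¬owned at each: 0→ok, 2→ok, 5→ok, 7→ok.

Satisfied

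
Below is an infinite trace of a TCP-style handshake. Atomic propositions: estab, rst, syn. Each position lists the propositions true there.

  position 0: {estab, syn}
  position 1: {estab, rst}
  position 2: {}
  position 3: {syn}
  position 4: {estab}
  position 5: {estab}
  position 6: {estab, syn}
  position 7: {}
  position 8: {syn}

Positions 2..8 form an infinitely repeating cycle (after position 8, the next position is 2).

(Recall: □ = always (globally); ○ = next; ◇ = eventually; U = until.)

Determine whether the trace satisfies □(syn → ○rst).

Does not hold

syn → ○rst must hold at every position from 0 onward. It fails at position 3, so □(syn → ○rst) is false.
Positions where syn holds: 0, 3, 6, 8.
Check ○rst at each: 0→ok, 3→fails, 6→fails, 8→fails.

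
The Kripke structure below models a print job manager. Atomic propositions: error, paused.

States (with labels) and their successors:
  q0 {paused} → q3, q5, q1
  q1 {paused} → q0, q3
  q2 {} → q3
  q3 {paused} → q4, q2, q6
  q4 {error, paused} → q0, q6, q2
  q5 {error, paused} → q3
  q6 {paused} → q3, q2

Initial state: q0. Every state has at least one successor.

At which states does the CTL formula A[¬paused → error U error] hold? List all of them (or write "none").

{q4, q5}

States satisfying ¬paused → error: {q0, q1, q3, q4, q5, q6}.
States satisfying error: {q4, q5}.
States satisfying A[¬paused → error U error]: {q4, q5}.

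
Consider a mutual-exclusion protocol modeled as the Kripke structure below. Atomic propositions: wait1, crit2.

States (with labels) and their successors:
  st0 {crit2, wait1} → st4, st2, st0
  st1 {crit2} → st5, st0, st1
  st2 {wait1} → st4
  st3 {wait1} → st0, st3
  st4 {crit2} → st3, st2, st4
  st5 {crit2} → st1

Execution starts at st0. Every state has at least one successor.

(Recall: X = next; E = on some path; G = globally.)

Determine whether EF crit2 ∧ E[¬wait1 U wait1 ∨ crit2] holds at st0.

Yes

States satisfying crit2: {st0, st1, st4, st5}.
States satisfying EF crit2: {st0, st1, st2, st3, st4, st5}.
States satisfying ¬wait1: {st1, st4, st5}.
States satisfying wait1 ∨ crit2: {st0, st1, st2, st3, st4, st5}.
States satisfying E[¬wait1 U wait1 ∨ crit2]: {st0, st1, st2, st3, st4, st5}.
States satisfying EF crit2 ∧ E[¬wait1 U wait1 ∨ crit2]: {st0, st1, st2, st3, st4, st5}.
st0 ∈ Sat(EF crit2 ∧ E[¬wait1 U wait1 ∨ crit2]).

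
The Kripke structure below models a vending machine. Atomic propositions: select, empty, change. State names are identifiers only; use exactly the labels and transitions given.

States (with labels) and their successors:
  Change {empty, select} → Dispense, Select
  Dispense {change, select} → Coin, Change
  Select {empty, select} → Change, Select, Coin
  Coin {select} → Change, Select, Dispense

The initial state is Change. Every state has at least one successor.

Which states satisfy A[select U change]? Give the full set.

{Dispense}

States satisfying select: {Change, Dispense, Select, Coin}.
States satisfying change: {Dispense}.
States satisfying A[select U change]: {Dispense}.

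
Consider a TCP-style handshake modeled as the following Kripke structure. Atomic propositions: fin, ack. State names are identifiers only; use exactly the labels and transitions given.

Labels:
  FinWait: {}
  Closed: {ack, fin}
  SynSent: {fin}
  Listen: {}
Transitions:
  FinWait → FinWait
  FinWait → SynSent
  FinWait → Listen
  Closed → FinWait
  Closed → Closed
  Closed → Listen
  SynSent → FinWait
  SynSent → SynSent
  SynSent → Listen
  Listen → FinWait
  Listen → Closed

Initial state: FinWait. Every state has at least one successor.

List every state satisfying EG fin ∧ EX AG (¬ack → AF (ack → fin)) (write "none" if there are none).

States satisfying fin: {Closed, SynSent}.
States satisfying EG fin: {Closed, SynSent}.
States satisfying AG (¬ack → AF (ack → fin)): {FinWait, Closed, SynSent, Listen}.
States satisfying EX AG (¬ack → AF (ack → fin)): {FinWait, Closed, SynSent, Listen}.
States satisfying EG fin ∧ EX AG (¬ack → AF (ack → fin)): {Closed, SynSent}.

{Closed, SynSent}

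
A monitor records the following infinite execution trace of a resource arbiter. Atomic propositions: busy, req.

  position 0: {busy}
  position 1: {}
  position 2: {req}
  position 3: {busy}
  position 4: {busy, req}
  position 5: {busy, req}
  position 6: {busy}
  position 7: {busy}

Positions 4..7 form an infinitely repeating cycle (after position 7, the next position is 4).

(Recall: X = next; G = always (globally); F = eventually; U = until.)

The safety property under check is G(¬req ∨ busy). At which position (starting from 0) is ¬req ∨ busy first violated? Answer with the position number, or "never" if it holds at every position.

2

Check ¬req ∨ busy at each position in order: 0 ✓, 1 ✓.
At position 2 the labels are {req}, so ¬req ∨ busy is false there. This is the first violation.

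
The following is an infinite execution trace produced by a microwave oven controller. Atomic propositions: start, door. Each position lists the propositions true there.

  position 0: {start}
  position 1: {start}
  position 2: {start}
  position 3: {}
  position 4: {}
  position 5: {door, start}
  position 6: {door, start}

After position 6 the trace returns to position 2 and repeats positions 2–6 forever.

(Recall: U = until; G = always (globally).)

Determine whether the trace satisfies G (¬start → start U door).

No

¬start → start U door must hold at every position from 0 onward. It fails at position 3, so G (¬start → start U door) is false.
Positions where ¬start holds: 3, 4.
Check start U door at each: 3→fails, 4→fails.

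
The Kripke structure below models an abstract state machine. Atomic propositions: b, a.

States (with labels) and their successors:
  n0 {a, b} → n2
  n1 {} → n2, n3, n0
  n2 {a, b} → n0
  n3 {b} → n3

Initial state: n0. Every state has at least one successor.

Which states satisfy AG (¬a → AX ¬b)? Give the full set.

{n0, n2}

States satisfying ¬a → AX ¬b: {n0, n2}.
States satisfying AG (¬a → AX ¬b): {n0, n2}.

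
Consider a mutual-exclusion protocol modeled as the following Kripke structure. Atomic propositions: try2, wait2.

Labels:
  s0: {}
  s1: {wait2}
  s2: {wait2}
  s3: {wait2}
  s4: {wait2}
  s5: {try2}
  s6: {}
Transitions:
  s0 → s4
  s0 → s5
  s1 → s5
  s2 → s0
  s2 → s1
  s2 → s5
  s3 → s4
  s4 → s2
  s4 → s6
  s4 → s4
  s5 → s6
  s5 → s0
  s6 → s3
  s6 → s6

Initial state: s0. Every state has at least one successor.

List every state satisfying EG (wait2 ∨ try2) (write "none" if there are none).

States satisfying wait2 ∨ try2: {s1, s2, s3, s4, s5}.
States satisfying EG (wait2 ∨ try2): {s3, s4}.

{s3, s4}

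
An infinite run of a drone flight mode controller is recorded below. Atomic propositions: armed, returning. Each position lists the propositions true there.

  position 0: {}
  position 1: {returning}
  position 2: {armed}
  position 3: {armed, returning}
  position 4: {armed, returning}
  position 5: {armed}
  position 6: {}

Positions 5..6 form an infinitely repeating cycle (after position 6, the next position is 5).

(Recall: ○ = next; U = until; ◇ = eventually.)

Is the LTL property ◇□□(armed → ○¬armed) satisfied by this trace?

Holds

□□(armed → ○¬armed) holds at position 5, which is reachable from 0, so ◇□□(armed → ○¬armed) holds.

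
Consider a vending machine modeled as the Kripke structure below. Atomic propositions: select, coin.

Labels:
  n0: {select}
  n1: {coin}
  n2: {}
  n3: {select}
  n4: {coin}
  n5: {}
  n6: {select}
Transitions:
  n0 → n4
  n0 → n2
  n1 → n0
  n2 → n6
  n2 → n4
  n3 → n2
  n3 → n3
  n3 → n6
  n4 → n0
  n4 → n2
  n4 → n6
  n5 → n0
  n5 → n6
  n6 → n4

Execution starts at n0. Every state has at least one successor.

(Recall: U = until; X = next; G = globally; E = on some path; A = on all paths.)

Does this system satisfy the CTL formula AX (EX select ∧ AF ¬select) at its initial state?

Satisfied

States satisfying EX select ∧ AF ¬select: {n1, n2, n4, n5}.
States satisfying AX (EX select ∧ AF ¬select): {n0, n6}.
n0 ∈ Sat(AX (EX select ∧ AF ¬select)).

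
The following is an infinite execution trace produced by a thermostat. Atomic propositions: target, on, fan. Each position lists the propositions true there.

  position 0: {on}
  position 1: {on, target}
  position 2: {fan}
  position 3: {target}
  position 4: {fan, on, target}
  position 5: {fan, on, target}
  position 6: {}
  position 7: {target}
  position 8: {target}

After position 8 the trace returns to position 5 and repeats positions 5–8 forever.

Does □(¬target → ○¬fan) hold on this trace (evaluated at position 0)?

¬target → ○¬fan holds at every position 0..8, and those are all positions ever visited, so □(¬target → ○¬fan) holds.
Positions where ¬target holds: 0, 2, 6.
Check ○¬fan at each: 0→ok, 2→ok, 6→ok.

Yes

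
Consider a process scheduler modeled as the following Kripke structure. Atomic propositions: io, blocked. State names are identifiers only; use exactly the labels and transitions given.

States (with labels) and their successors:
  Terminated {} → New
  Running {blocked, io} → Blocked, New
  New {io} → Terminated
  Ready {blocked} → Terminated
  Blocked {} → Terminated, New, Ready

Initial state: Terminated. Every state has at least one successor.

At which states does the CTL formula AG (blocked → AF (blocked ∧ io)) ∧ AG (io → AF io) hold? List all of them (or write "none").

States satisfying blocked → AF (blocked ∧ io): {Terminated, Running, New, Blocked}.
States satisfying AG (blocked → AF (blocked ∧ io)): {Terminated, New}.
States satisfying io → AF io: {Terminated, Running, New, Ready, Blocked}.
States satisfying AG (io → AF io): {Terminated, Running, New, Ready, Blocked}.
States satisfying AG (blocked → AF (blocked ∧ io)) ∧ AG (io → AF io): {Terminated, New}.

{Terminated, New}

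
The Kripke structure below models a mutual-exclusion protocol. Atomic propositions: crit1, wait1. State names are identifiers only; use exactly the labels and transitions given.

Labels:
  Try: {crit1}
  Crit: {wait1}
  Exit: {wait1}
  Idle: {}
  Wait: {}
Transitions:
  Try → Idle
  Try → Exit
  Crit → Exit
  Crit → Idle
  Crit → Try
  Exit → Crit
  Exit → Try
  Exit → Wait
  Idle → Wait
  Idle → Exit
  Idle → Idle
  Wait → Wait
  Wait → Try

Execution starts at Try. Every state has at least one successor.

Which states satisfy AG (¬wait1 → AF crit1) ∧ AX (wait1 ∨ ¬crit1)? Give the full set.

none

States satisfying ¬wait1 → AF crit1: {Try, Crit, Exit}.
States satisfying AG (¬wait1 → AF crit1): ∅.
States satisfying wait1 ∨ ¬crit1: {Crit, Exit, Idle, Wait}.
States satisfying AX (wait1 ∨ ¬crit1): {Try, Idle}.
States satisfying AG (¬wait1 → AF crit1) ∧ AX (wait1 ∨ ¬crit1): ∅.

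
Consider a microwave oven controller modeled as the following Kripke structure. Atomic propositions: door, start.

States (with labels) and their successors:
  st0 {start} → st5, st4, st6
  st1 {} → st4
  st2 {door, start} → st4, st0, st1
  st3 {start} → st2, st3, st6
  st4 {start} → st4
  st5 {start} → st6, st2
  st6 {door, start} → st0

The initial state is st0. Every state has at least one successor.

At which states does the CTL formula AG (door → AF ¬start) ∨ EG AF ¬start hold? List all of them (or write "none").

{st1, st4}

States satisfying door → AF ¬start: {st0, st1, st3, st4, st5}.
States satisfying AG (door → AF ¬start): {st1, st4}.
States satisfying AF ¬start: {st1}.
States satisfying EG AF ¬start: ∅.
States satisfying AG (door → AF ¬start) ∨ EG AF ¬start: {st1, st4}.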